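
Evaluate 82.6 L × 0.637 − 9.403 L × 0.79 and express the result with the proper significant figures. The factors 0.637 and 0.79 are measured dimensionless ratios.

45.2 L

82.6 × 0.637 = 52.6162 → 52.6 L (3 s.f., last digit at the 10^-1 place).
9.403 × 0.79 = 7.42837 → 7.4 L (2 s.f., last digit at the 10^-1 place).
Difference: 45.18783 L; keep the coarser place, 10^-1.
Result: 45.2 L.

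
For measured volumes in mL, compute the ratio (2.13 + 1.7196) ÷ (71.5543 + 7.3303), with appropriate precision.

2.13 + 1.7196 = 3.8496, limited to 2 d.p. → 3 s.f.; 71.5543 + 7.3303 = 78.8846, limited to 4 d.p. → 6 s.f.
Carrying full precision, 3.8496 ÷ 78.8846 = 0.048800399571…; keep min(3, 6) = 3 s.f.
Rounded to 3 significant figures: 0.0488.

0.0488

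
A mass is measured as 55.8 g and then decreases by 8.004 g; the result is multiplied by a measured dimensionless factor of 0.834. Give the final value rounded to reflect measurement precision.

55.8 g − 8.004 g = 47.796 g; the difference is limited to 1 decimal place (3 s.f.).
Carrying full precision, 47.796 × 0.834 = 39.861864 g; 0.834 has 3 s.f., so the result keeps min(3, 3) = 3 s.f.
Rounded to 3 significant figures: 39.9 g.

39.9 g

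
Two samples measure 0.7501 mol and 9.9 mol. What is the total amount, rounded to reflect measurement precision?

0.7501 mol + 9.9 mol = 10.6501 mol.
Addition/subtraction keeps the fewest decimal places: 0.7501 → 4 decimal places, 9.9 → 1 decimal place; limit is 1.
Rounded to 1 decimal place: 10.7 mol.

10.7 mol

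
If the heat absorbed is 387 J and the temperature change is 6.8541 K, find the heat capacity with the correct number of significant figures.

56.5 J/K

heat capacity = 387 J ÷ 6.8541 K = 56.4625552589… J/K.
387 has 3 significant figures; 6.8541 has 5.
Division/multiplication keeps the fewest: 3 significant figures.
Rounded: 56.5 J/K.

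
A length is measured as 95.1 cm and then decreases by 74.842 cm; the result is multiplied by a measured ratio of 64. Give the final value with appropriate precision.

95.1 cm − 74.842 cm = 20.258 cm; the difference is limited to 1 decimal place (3 s.f.).
Carrying full precision, 20.258 × 64 = 1296.512 cm; 64 has 2 s.f., so the result keeps min(3, 2) = 2 s.f.
Rounded to 2 significant figures: 1.3 × 10³ cm.

1.3 × 10³ cm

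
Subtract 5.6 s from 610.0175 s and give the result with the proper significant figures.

610.0175 s − 5.6 s = 604.4175 s.
Addition/subtraction keeps the fewest decimal places: 610.0175 → 4 decimal places, 5.6 → 1 decimal place; limit is 1.
Rounded to 1 decimal place: 604.4 s.

604.4 s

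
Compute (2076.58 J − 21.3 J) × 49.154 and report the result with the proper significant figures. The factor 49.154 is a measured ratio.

2076.58 J − 21.3 J = 2055.28 J; the difference is limited to 1 decimal place (5 s.f.).
Carrying full precision, 2055.28 × 49.154 = 101025.23312 J; 49.154 has 5 s.f., so the result keeps min(5, 5) = 5 s.f.
Rounded to 5 significant figures: 1.0103 × 10^5 J.

1.0103 × 10^5 J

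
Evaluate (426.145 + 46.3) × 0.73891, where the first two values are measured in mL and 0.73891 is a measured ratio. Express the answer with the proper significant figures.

349.1 mL

426.145 mL + 46.3 mL = 472.445 mL; the sum is limited to 1 decimal place (4 s.f.).
Carrying full precision, 472.445 × 0.73891 = 349.09433495 mL; 0.73891 has 5 s.f., so the result keeps min(4, 5) = 4 s.f.
Rounded to 4 significant figures: 349.1 mL.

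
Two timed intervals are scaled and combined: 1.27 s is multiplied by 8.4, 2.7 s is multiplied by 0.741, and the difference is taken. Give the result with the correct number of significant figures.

9 s

1.27 × 8.4 = 10.668 → 11 s (2 s.f., last digit at the 10^0 place).
2.7 × 0.741 = 2.0007 → 2.0 s (2 s.f., last digit at the 10^-1 place).
Difference: 8.6673 s; keep the coarser place, 10^0.
Result: 9 s.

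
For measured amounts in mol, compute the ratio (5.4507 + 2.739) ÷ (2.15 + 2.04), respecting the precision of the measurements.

5.4507 + 2.739 = 8.1897, limited to 3 d.p. → 4 s.f.; 2.15 + 2.04 = 4.19, limited to 2 d.p. → 3 s.f.
Carrying full precision, 8.1897 ÷ 4.19 = 1.9545823389…; keep min(4, 3) = 3 s.f.
Rounded to 3 significant figures: 1.95.

1.95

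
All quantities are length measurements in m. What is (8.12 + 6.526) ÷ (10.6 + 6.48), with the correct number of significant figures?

8.12 + 6.526 = 14.646, limited to 2 d.p. → 4 s.f.; 10.6 + 6.48 = 17.08, limited to 1 d.p. → 3 s.f.
Carrying full precision, 14.646 ÷ 17.08 = 0.857494145199…; keep min(4, 3) = 3 s.f.
Rounded to 3 significant figures: 0.857.

0.857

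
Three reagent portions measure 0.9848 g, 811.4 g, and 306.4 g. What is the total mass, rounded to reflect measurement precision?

0.9848 g + 811.4 g + 306.4 g = 1118.7848 g.
Addition/subtraction keeps the fewest decimal places: 0.9848 → 4 decimal places, 811.4 → 1 decimal place, 306.4 → 1 decimal place; limit is 1.
Rounded to 1 decimal place: 1118.8 g.

1118.8 g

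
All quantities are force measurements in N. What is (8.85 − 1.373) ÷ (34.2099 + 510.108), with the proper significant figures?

8.85 − 1.373 = 7.477, limited to 2 d.p. → 3 s.f.; 34.2099 + 510.108 = 544.3179, limited to 3 d.p. → 6 s.f.
Carrying full precision, 7.477 ÷ 544.3179 = 0.0137364580514…; keep min(3, 6) = 3 s.f.
Rounded to 3 significant figures: 0.0137.

0.0137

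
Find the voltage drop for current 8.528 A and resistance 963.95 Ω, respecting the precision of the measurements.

8221 V

voltage drop = 8.528 A × 963.95 Ω = 8220.5656 V.
8.528 has 4 significant figures; 963.95 has 5.
Division/multiplication keeps the fewest: 4 significant figures.
Rounded: 8221 V.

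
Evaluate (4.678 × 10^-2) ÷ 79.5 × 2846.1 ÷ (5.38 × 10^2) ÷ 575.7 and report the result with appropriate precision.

(4.678 × 10^-2) ÷ 79.5 × 2846.1 ÷ (5.38 × 10^2) ÷ 575.7 = 0.00000540710420093…
Multiplication/division keeps the fewest significant figures: 4.678 × 10^-2 → 4 s.f., 79.5 → 3 s.f., 2846.1 → 5 s.f., 5.38 × 10^2 → 3 s.f., 575.7 → 4 s.f.; limit is 3.
Rounded to 3 significant figures: 5.41 × 10^-6.

5.41 × 10^-6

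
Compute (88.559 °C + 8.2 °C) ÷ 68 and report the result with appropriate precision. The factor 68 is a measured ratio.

88.559 °C + 8.2 °C = 96.759 °C; the sum is limited to 1 decimal place (3 s.f.).
Carrying full precision, 96.759 ÷ 68 = 1.42292647059… °C; 68 has 2 s.f., so the result keeps min(3, 2) = 2 s.f.
Rounded to 2 significant figures: 1.4 °C.

1.4 °C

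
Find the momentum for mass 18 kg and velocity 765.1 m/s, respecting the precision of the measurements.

momentum = 18 kg × 765.1 m/s = 13771.8 kg·m/s.
18 has 2 significant figures; 765.1 has 4.
Division/multiplication keeps the fewest: 2 significant figures.
Rounded: 1.4 × 10^4 kg·m/s.

1.4 × 10^4 kg·m/s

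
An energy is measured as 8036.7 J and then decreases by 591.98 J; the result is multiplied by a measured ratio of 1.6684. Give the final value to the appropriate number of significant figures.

12421 J

8036.7 J − 591.98 J = 7444.72 J; the difference is limited to 1 decimal place (5 s.f.).
Carrying full precision, 7444.72 × 1.6684 = 12420.770848 J; 1.6684 has 5 s.f., so the result keeps min(5, 5) = 5 s.f.
Rounded to 5 significant figures: 12421 J.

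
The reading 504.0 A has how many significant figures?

504.0: trailing zeros after a decimal point are significant; zeros between nonzero digits are significant.

4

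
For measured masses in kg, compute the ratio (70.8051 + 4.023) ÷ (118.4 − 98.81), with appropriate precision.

3.82

70.8051 + 4.023 = 74.8281, limited to 3 d.p. → 5 s.f.; 118.4 − 98.81 = 19.59, limited to 1 d.p. → 3 s.f.
Carrying full precision, 74.8281 ÷ 19.59 = 3.81970903522…; keep min(5, 3) = 3 s.f.
Rounded to 3 significant figures: 3.82.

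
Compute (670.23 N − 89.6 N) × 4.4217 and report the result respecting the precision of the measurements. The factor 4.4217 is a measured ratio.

670.23 N − 89.6 N = 580.63 N; the difference is limited to 1 decimal place (4 s.f.).
Carrying full precision, 580.63 × 4.4217 = 2567.371671 N; 4.4217 has 5 s.f., so the result keeps min(4, 5) = 4 s.f.
Rounded to 4 significant figures: 2567 N.

2567 N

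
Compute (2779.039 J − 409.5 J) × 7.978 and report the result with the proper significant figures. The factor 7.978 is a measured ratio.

2779.039 J − 409.5 J = 2369.539 J; the difference is limited to 1 decimal place (5 s.f.).
Carrying full precision, 2369.539 × 7.978 = 18904.182142 J; 7.978 has 4 s.f., so the result keeps min(5, 4) = 4 s.f.
Rounded to 4 significant figures: 1.890 × 10⁴ J.

1.890 × 10⁴ J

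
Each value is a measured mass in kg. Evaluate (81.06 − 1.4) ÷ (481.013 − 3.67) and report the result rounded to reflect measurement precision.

81.06 − 1.4 = 79.66, limited to 1 d.p. → 3 s.f.; 481.013 − 3.67 = 477.343, limited to 2 d.p. → 5 s.f.
Carrying full precision, 79.66 ÷ 477.343 = 0.166882095265…; keep min(3, 5) = 3 s.f.
Rounded to 3 significant figures: 0.167.

0.167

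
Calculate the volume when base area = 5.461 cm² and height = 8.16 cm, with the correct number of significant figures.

volume = 5.461 cm² × 8.16 cm = 44.56176 cm³.
5.461 has 4 significant figures; 8.16 has 3.
Division/multiplication keeps the fewest: 3 significant figures.
Rounded: 44.6 cm³.

44.6 cm³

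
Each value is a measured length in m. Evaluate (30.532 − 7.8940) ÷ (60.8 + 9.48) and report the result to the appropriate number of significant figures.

0.322

30.532 − 7.8940 = 22.6380, limited to 3 d.p. → 5 s.f.; 60.8 + 9.48 = 70.28, limited to 1 d.p. → 3 s.f.
Carrying full precision, 22.6380 ÷ 70.28 = 0.322111553785…; keep min(5, 3) = 3 s.f.
Rounded to 3 significant figures: 0.322.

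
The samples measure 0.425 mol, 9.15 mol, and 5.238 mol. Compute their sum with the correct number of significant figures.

0.425 mol + 9.15 mol + 5.238 mol = 14.813 mol.
Addition/subtraction keeps the fewest decimal places: 0.425 → 3 decimal places, 9.15 → 2 decimal places, 5.238 → 3 decimal places; limit is 2.
Rounded to 2 decimal places: 14.81 mol.

14.81 mol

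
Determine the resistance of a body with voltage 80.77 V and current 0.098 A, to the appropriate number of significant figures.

resistance = 80.77 V ÷ 0.098 A = 824.183673469… Ω.
80.77 has 4 significant figures; 0.098 has 2.
Division/multiplication keeps the fewest: 2 significant figures.
Rounded: 8.2 × 10² Ω.

8.2 × 10² Ω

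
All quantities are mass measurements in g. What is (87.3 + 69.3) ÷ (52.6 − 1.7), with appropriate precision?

87.3 + 69.3 = 156.6, limited to 1 d.p. → 4 s.f.; 52.6 − 1.7 = 50.9, limited to 1 d.p. → 3 s.f.
Carrying full precision, 156.6 ÷ 50.9 = 3.07662082515…; keep min(4, 3) = 3 s.f.
Rounded to 3 significant figures: 3.08.

3.08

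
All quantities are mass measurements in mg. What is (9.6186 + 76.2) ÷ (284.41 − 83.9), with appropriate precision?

0.428

9.6186 + 76.2 = 85.8186, limited to 1 d.p. → 3 s.f.; 284.41 − 83.9 = 200.51, limited to 1 d.p. → 4 s.f.
Carrying full precision, 85.8186 ÷ 200.51 = 0.42800159593…; keep min(3, 4) = 3 s.f.
Rounded to 3 significant figures: 0.428.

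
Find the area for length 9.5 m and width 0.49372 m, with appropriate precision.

area = 9.5 m × 0.49372 m = 4.69034 m².
9.5 has 2 significant figures; 0.49372 has 5.
Division/multiplication keeps the fewest: 2 significant figures.
Rounded: 4.7 m².

4.7 m²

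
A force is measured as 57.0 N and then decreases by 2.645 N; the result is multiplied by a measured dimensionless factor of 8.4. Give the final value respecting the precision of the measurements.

4.6 × 10² N

57.0 N − 2.645 N = 54.355 N; the difference is limited to 1 decimal place (3 s.f.).
Carrying full precision, 54.355 × 8.4 = 456.582 N; 8.4 has 2 s.f., so the result keeps min(3, 2) = 2 s.f.
Rounded to 2 significant figures: 4.6 × 10² N.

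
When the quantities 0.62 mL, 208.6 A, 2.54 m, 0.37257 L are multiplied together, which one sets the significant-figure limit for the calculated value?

0.62 mL

0.62 mL → 2 s.f.; 208.6 A → 4 s.f.; 2.54 m → 3 s.f.; 0.37257 L → 5 s.f.
The fewest is 2 significant figures, from 0.62 mL.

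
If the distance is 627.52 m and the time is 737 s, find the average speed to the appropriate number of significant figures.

average speed = 627.52 m ÷ 737 s = 0.85145183175… m/s.
627.52 has 5 significant figures; 737 has 3.
Division/multiplication keeps the fewest: 3 significant figures.
Rounded: 0.851 m/s.

0.851 m/s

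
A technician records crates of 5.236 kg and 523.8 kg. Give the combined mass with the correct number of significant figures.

5.236 kg + 523.8 kg = 529.036 kg.
Addition/subtraction keeps the fewest decimal places: 5.236 → 3 decimal places, 523.8 → 1 decimal place; limit is 1.
Rounded to 1 decimal place: 529.0 kg.

529.0 kg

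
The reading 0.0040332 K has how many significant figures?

5

0.0040332: leading zeros are not significant; zeros between nonzero digits are significant.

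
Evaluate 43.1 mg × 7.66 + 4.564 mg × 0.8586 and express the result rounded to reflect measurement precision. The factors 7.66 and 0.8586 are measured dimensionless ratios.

3.34 × 10^2 mg

43.1 × 7.66 = 330.146 → 330. mg (3 s.f., last digit at the 10^0 place).
4.564 × 0.8586 = 3.9186504 → 3.919 mg (4 s.f., last digit at the 10^-3 place).
Sum: 334.0646504 mg; keep the coarser place, 10^0.
Result: 3.34 × 10^2 mg.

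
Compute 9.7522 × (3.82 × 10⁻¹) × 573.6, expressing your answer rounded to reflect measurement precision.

2.14 × 10³

9.7522 × (3.82 × 10⁻¹) × 573.6 = 2136.85525344
Multiplication/division keeps the fewest significant figures: 9.7522 → 5 s.f., 3.82 × 10⁻¹ → 3 s.f., 573.6 → 4 s.f.; limit is 3.
Rounded to 3 significant figures: 2.14 × 10³.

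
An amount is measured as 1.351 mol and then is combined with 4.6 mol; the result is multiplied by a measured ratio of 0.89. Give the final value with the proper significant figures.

5.3 mol

1.351 mol + 4.6 mol = 5.951 mol; the sum is limited to 1 decimal place (2 s.f.).
Carrying full precision, 5.951 × 0.89 = 5.29639 mol; 0.89 has 2 s.f., so the result keeps min(2, 2) = 2 s.f.
Rounded to 2 significant figures: 5.3 mol.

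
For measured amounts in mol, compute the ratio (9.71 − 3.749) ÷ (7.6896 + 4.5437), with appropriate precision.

4.87 × 10⁻¹

9.71 − 3.749 = 5.961, limited to 2 d.p. → 3 s.f.; 7.6896 + 4.5437 = 12.2333, limited to 4 d.p. → 6 s.f.
Carrying full precision, 5.961 ÷ 12.2333 = 0.487276532089…; keep min(3, 6) = 3 s.f.
Rounded to 3 significant figures: 4.87 × 10⁻¹.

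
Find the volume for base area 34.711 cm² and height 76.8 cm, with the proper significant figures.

2.67 × 10³ cm³

volume = 34.711 cm² × 76.8 cm = 2665.8048 cm³.
34.711 has 5 significant figures; 76.8 has 3.
Division/multiplication keeps the fewest: 3 significant figures.
Rounded: 2.67 × 10³ cm³.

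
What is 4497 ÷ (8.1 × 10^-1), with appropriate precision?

4497 ÷ (8.1 × 10^-1) = 5551.85185185…
Multiplication/division keeps the fewest significant figures: 4497 → 4 s.f., 8.1 × 10^-1 → 2 s.f.; limit is 2.
Rounded to 2 significant figures: 5.6 × 10^3.

5.6 × 10^3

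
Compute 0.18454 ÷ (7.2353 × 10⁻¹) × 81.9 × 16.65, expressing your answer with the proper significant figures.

348

0.18454 ÷ (7.2353 × 10⁻¹) × 81.9 × 16.65 = 347.802030185…
Multiplication/division keeps the fewest significant figures: 0.18454 → 5 s.f., 7.2353 × 10⁻¹ → 5 s.f., 81.9 → 3 s.f., 16.65 → 4 s.f.; limit is 3.
Rounded to 3 significant figures: 348.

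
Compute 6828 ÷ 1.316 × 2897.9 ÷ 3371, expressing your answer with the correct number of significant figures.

6828 ÷ 1.316 × 2897.9 ÷ 3371 = 4460.28146384…
Multiplication/division keeps the fewest significant figures: 6828 → 4 s.f., 1.316 → 4 s.f., 2897.9 → 5 s.f., 3371 → 4 s.f.; limit is 4.
Rounded to 4 significant figures: 4.460 × 10^3.

4.460 × 10^3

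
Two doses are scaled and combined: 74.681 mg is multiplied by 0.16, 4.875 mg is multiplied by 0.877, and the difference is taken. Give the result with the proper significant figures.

8 mg

74.681 × 0.16 = 11.94896 → 12 mg (2 s.f., last digit at the 10^0 place).
4.875 × 0.877 = 4.275375 → 4.28 mg (3 s.f., last digit at the 10^-2 place).
Difference: 7.673585 mg; keep the coarser place, 10^0.
Result: 8 mg.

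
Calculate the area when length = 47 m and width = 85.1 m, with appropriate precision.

area = 47 m × 85.1 m = 3999.7 m².
47 has 2 significant figures; 85.1 has 3.
Division/multiplication keeps the fewest: 2 significant figures.
Rounded: 4.0 × 10³ m².

4.0 × 10³ m²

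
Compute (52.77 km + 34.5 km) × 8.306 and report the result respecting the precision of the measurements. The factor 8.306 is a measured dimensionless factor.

52.77 km + 34.5 km = 87.27 km; the sum is limited to 1 decimal place (3 s.f.).
Carrying full precision, 87.27 × 8.306 = 724.86462 km; 8.306 has 4 s.f., so the result keeps min(3, 4) = 3 s.f.
Rounded to 3 significant figures: 725 km.

725 km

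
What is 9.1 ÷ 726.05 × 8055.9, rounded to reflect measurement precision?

1.0 × 10²

9.1 ÷ 726.05 × 8055.9 = 100.969203223…
Multiplication/division keeps the fewest significant figures: 9.1 → 2 s.f., 726.05 → 5 s.f., 8055.9 → 5 s.f.; limit is 2.
Rounded to 2 significant figures: 1.0 × 10².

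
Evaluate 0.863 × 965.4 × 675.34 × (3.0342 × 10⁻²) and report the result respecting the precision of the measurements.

1.71 × 10⁴

0.863 × 965.4 × 675.34 × (3.0342 × 10⁻²) = 17072.0143728…
Multiplication/division keeps the fewest significant figures: 0.863 → 3 s.f., 965.4 → 4 s.f., 675.34 → 5 s.f., 3.0342 × 10⁻² → 5 s.f.; limit is 3.
Rounded to 3 significant figures: 1.71 × 10⁴.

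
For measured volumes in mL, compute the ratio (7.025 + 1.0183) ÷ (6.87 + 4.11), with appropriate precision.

7.025 + 1.0183 = 8.0433, limited to 3 d.p. → 4 s.f.; 6.87 + 4.11 = 10.98, limited to 2 d.p. → 4 s.f.
Carrying full precision, 8.0433 ÷ 10.98 = 0.732540983607…; keep min(4, 4) = 4 s.f.
Rounded to 4 significant figures: 0.7325.

0.7325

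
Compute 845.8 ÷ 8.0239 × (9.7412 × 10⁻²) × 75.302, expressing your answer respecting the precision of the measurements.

773.2

845.8 ÷ 8.0239 × (9.7412 × 10⁻²) × 75.302 = 773.216555917…
Multiplication/division keeps the fewest significant figures: 845.8 → 4 s.f., 8.0239 → 5 s.f., 9.7412 × 10⁻² → 5 s.f., 75.302 → 5 s.f.; limit is 4.
Rounded to 4 significant figures: 773.2.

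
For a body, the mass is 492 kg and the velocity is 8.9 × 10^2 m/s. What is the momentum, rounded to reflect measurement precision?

momentum = 492 kg × 8.9 × 10^2 m/s = 437880 kg·m/s.
492 has 3 significant figures; 8.9 × 10^2 has 2.
Division/multiplication keeps the fewest: 2 significant figures.
Rounded: 4.4 × 10^5 kg·m/s.

4.4 × 10^5 kg·m/s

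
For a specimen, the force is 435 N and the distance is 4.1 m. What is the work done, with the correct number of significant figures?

1.8 × 10^3 J

work done = 435 N × 4.1 m = 1783.5 J.
435 has 3 significant figures; 4.1 has 2.
Division/multiplication keeps the fewest: 2 significant figures.
Rounded: 1.8 × 10^3 J.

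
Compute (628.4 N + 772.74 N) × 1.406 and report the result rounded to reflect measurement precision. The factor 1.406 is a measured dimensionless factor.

1.970 × 10³ N

628.4 N + 772.74 N = 1401.14 N; the sum is limited to 1 decimal place (5 s.f.).
Carrying full precision, 1401.14 × 1.406 = 1970.00284 N; 1.406 has 4 s.f., so the result keeps min(5, 4) = 4 s.f.
Rounded to 4 significant figures: 1.970 × 10³ N.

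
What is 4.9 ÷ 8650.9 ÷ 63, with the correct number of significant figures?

9.0 × 10⁻⁶

4.9 ÷ 8650.9 ÷ 63 = 0.00000899071516002…
Multiplication/division keeps the fewest significant figures: 4.9 → 2 s.f., 8650.9 → 5 s.f., 63 → 2 s.f.; limit is 2.
Rounded to 2 significant figures: 9.0 × 10⁻⁶.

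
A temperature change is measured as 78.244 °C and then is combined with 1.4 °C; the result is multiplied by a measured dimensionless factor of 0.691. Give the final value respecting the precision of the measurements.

78.244 °C + 1.4 °C = 79.644 °C; the sum is limited to 1 decimal place (3 s.f.).
Carrying full precision, 79.644 × 0.691 = 55.034004 °C; 0.691 has 3 s.f., so the result keeps min(3, 3) = 3 s.f.
Rounded to 3 significant figures: 55.0 °C.

55.0 °C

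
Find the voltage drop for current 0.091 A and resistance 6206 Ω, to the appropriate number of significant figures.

5.6 × 10^2 V

voltage drop = 0.091 A × 6206 Ω = 564.746 V.
0.091 has 2 significant figures; 6206 has 4.
Division/multiplication keeps the fewest: 2 significant figures.
Rounded: 5.6 × 10^2 V.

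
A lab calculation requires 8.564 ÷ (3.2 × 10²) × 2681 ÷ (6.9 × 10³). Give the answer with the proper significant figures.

8.564 ÷ (3.2 × 10²) × 2681 ÷ (6.9 × 10³) = 0.0103985887681…
Multiplication/division keeps the fewest significant figures: 8.564 → 4 s.f., 3.2 × 10² → 2 s.f., 2681 → 4 s.f., 6.9 × 10³ → 2 s.f.; limit is 2.
Rounded to 2 significant figures: 0.010.

0.010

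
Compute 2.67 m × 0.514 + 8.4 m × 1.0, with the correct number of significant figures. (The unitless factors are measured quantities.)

9.8 m

2.67 × 0.514 = 1.37238 → 1.37 m (3 s.f., last digit at the 10^-2 place).
8.4 × 1.0 = 8.4 → 8.4 m (2 s.f., last digit at the 10^-1 place).
Sum: 9.77238 m; keep the coarser place, 10^-1.
Result: 9.8 m.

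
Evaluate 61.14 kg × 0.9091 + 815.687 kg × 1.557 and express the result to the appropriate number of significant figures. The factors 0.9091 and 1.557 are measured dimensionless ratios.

1326 kg

61.14 × 0.9091 = 55.582374 → 55.58 kg (4 s.f., last digit at the 10^-2 place).
815.687 × 1.557 = 1270.024659 → 1270. kg (4 s.f., last digit at the 10^0 place).
Sum: 1325.607033 kg; keep the coarser place, 10^0.
Result: 1326 kg.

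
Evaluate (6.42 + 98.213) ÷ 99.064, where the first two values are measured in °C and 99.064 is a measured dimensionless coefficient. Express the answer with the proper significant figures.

1.0562 °C

6.42 °C + 98.213 °C = 104.633 °C; the sum is limited to 2 decimal places (5 s.f.).
Carrying full precision, 104.633 ÷ 99.064 = 1.05621618348… °C; 99.064 has 5 s.f., so the result keeps min(5, 5) = 5 s.f.
Rounded to 5 significant figures: 1.0562 °C.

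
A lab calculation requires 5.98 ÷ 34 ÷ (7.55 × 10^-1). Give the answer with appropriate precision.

5.98 ÷ 34 ÷ (7.55 × 10^-1) = 0.232956758862…
Multiplication/division keeps the fewest significant figures: 5.98 → 3 s.f., 34 → 2 s.f., 7.55 × 10^-1 → 3 s.f.; limit is 2.
Rounded to 2 significant figures: 0.23.

0.23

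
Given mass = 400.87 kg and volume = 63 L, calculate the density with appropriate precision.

6.4 kg/L

density = 400.87 kg ÷ 63 L = 6.36301587302… kg/L.
400.87 has 5 significant figures; 63 has 2.
Division/multiplication keeps the fewest: 2 significant figures.
Rounded: 6.4 kg/L.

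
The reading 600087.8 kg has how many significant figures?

7

600087.8: zeros between nonzero digits are significant.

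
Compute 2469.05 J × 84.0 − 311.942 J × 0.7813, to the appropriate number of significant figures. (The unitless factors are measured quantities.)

2469.05 × 84.0 = 207400.2 → 2.07 × 10⁵ J (3 s.f., last digit at the 10^3 place).
311.942 × 0.7813 = 243.7202846 → 243.7 J (4 s.f., last digit at the 10^-1 place).
Difference: 207156.479715… J; keep the coarser place, 10^3.
Result: 2.07 × 10⁵ J.

2.07 × 10⁵ J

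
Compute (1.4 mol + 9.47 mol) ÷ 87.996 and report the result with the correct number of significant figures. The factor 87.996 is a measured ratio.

0.124 mol

1.4 mol + 9.47 mol = 10.87 mol; the sum is limited to 1 decimal place (3 s.f.).
Carrying full precision, 10.87 ÷ 87.996 = 0.123528342197… mol; 87.996 has 5 s.f., so the result keeps min(3, 5) = 3 s.f.
Rounded to 3 significant figures: 0.124 mol.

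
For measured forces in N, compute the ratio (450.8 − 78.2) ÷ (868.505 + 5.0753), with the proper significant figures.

450.8 − 78.2 = 372.6, limited to 1 d.p. → 4 s.f.; 868.505 + 5.0753 = 873.5803, limited to 3 d.p. → 6 s.f.
Carrying full precision, 372.6 ÷ 873.5803 = 0.426520607207…; keep min(4, 6) = 4 s.f.
Rounded to 4 significant figures: 0.4265.

0.4265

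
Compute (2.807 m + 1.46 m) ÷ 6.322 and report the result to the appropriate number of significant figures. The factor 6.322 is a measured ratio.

0.675 m

2.807 m + 1.46 m = 4.267 m; the sum is limited to 2 decimal places (3 s.f.).
Carrying full precision, 4.267 ÷ 6.322 = 0.674944637773… m; 6.322 has 4 s.f., so the result keeps min(3, 4) = 3 s.f.
Rounded to 3 significant figures: 0.675 m.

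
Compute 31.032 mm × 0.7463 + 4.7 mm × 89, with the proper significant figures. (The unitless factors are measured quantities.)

31.032 × 0.7463 = 23.1591816 → 23.16 mm (4 s.f., last digit at the 10^-2 place).
4.7 × 89 = 418.3 → 4.2 × 10^2 mm (2 s.f., last digit at the 10^1 place).
Sum: 441.4591816 mm; keep the coarser place, 10^1.
Result: 4.4 × 10^2 mm.

4.4 × 10^2 mm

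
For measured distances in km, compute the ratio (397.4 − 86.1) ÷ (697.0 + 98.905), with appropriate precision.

397.4 − 86.1 = 311.3, limited to 1 d.p. → 4 s.f.; 697.0 + 98.905 = 795.905, limited to 1 d.p. → 4 s.f.
Carrying full precision, 311.3 ÷ 795.905 = 0.39112708175…; keep min(4, 4) = 4 s.f.
Rounded to 4 significant figures: 0.3911.

0.3911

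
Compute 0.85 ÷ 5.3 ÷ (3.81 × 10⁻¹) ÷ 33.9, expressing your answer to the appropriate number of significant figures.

0.85 ÷ 5.3 ÷ (3.81 × 10⁻¹) ÷ 33.9 = 0.012417048637…
Multiplication/division keeps the fewest significant figures: 0.85 → 2 s.f., 5.3 → 2 s.f., 3.81 × 10⁻¹ → 3 s.f., 33.9 → 3 s.f.; limit is 2.
Rounded to 2 significant figures: 0.012.

0.012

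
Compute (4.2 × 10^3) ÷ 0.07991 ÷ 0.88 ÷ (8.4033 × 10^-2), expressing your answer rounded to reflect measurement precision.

7.1 × 10^5

(4.2 × 10^3) ÷ 0.07991 ÷ 0.88 ÷ (8.4033 × 10^-2) = 710747.955892…
Multiplication/division keeps the fewest significant figures: 4.2 × 10^3 → 2 s.f., 0.07991 → 4 s.f., 0.88 → 2 s.f., 8.4033 × 10^-2 → 5 s.f.; limit is 2.
Rounded to 2 significant figures: 7.1 × 10^5.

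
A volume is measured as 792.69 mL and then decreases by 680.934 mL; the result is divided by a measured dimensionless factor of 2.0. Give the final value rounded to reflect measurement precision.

56 mL

792.69 mL − 680.934 mL = 111.756 mL; the difference is limited to 2 decimal places (5 s.f.).
Carrying full precision, 111.756 ÷ 2.0 = 55.878 mL; 2.0 has 2 s.f., so the result keeps min(5, 2) = 2 s.f.
Rounded to 2 significant figures: 56 mL.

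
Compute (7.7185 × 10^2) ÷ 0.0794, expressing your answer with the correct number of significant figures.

9.72 × 10^3

(7.7185 × 10^2) ÷ 0.0794 = 9721.03274559…
Multiplication/division keeps the fewest significant figures: 7.7185 × 10^2 → 5 s.f., 0.0794 → 3 s.f.; limit is 3.
Rounded to 3 significant figures: 9.72 × 10^3.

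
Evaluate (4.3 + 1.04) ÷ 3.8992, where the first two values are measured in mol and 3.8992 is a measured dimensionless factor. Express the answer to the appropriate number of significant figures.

4.3 mol + 1.04 mol = 5.34 mol; the sum is limited to 1 decimal place (2 s.f.).
Carrying full precision, 5.34 ÷ 3.8992 = 1.36951169471… mol; 3.8992 has 5 s.f., so the result keeps min(2, 5) = 2 s.f.
Rounded to 2 significant figures: 1.4 mol.

1.4 mol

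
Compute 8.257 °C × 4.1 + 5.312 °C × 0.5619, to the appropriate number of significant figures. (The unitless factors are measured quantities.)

8.257 × 4.1 = 33.8537 → 34 °C (2 s.f., last digit at the 10^0 place).
5.312 × 0.5619 = 2.9848128 → 2.985 °C (4 s.f., last digit at the 10^-3 place).
Sum: 36.8385128 °C; keep the coarser place, 10^0.
Result: 37 °C.

37 °C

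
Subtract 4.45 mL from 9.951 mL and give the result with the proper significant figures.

9.951 mL − 4.45 mL = 5.501 mL.
Addition/subtraction keeps the fewest decimal places: 9.951 → 3 decimal places, 4.45 → 2 decimal places; limit is 2.
Rounded to 2 decimal places: 5.50 mL.

5.50 mL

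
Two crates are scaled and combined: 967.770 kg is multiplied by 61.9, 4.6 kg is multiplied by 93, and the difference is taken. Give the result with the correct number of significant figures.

967.770 × 61.9 = 59904.963 → 5.99 × 10^4 kg (3 s.f., last digit at the 10^2 place).
4.6 × 93 = 427.8 → 4.3 × 10^2 kg (2 s.f., last digit at the 10^1 place).
Difference: 59477.163 kg; keep the coarser place, 10^2.
Result: 5.95 × 10^4 kg.

5.95 × 10^4 kg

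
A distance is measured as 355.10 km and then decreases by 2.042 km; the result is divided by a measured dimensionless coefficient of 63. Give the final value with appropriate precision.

355.10 km − 2.042 km = 353.058 km; the difference is limited to 2 decimal places (5 s.f.).
Carrying full precision, 353.058 ÷ 63 = 5.6040952381… km; 63 has 2 s.f., so the result keeps min(5, 2) = 2 s.f.
Rounded to 2 significant figures: 5.6 km.

5.6 km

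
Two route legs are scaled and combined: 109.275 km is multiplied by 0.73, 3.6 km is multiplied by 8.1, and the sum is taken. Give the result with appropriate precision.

109.275 × 0.73 = 79.77075 → 80. km (2 s.f., last digit at the 10^0 place).
3.6 × 8.1 = 29.16 → 29 km (2 s.f., last digit at the 10^0 place).
Sum: 108.93075 km; keep the coarser place, 10^0.
Result: 109 km.

109 km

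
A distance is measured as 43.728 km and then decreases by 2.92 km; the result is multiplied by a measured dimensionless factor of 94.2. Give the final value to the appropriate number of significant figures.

3.84 × 10³ km

43.728 km − 2.92 km = 40.808 km; the difference is limited to 2 decimal places (4 s.f.).
Carrying full precision, 40.808 × 94.2 = 3844.1136 km; 94.2 has 3 s.f., so the result keeps min(4, 3) = 3 s.f.
Rounded to 3 significant figures: 3.84 × 10³ km.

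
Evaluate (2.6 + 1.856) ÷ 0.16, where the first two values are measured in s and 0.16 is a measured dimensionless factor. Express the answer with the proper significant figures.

2.6 s + 1.856 s = 4.456 s; the sum is limited to 1 decimal place (2 s.f.).
Carrying full precision, 4.456 ÷ 0.16 = 27.85 s; 0.16 has 2 s.f., so the result keeps min(2, 2) = 2 s.f.
Rounded to 2 significant figures: 28 s.

28 s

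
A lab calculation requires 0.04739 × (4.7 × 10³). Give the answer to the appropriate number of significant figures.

2.2 × 10²

0.04739 × (4.7 × 10³) = 222.733
Multiplication/division keeps the fewest significant figures: 0.04739 → 4 s.f., 4.7 × 10³ → 2 s.f.; limit is 2.
Rounded to 2 significant figures: 2.2 × 10².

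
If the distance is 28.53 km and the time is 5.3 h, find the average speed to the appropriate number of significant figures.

5.4 km/h

average speed = 28.53 km ÷ 5.3 h = 5.38301886792… km/h.
28.53 has 4 significant figures; 5.3 has 2.
Division/multiplication keeps the fewest: 2 significant figures.
Rounded: 5.4 km/h.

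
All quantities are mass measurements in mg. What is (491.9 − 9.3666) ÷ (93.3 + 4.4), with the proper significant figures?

4.94

491.9 − 9.3666 = 482.5334, limited to 1 d.p. → 4 s.f.; 93.3 + 4.4 = 97.7, limited to 1 d.p. → 3 s.f.
Carrying full precision, 482.5334 ÷ 97.7 = 4.93892937564…; keep min(4, 3) = 3 s.f.
Rounded to 3 significant figures: 4.94.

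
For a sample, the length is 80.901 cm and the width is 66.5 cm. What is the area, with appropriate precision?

area = 80.901 cm × 66.5 cm = 5379.9165 cm².
80.901 has 5 significant figures; 66.5 has 3.
Division/multiplication keeps the fewest: 3 significant figures.
Rounded: 5.38 × 10^3 cm².

5.38 × 10^3 cm²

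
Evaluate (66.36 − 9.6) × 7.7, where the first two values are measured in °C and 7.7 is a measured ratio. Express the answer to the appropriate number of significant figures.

66.36 °C − 9.6 °C = 56.76 °C; the difference is limited to 1 decimal place (3 s.f.).
Carrying full precision, 56.76 × 7.7 = 437.052 °C; 7.7 has 2 s.f., so the result keeps min(3, 2) = 2 s.f.
Rounded to 2 significant figures: 4.4 × 10^2 °C.

4.4 × 10^2 °C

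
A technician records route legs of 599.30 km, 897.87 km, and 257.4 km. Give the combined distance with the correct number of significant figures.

1754.6 km

599.30 km + 897.87 km + 257.4 km = 1754.57 km.
Addition/subtraction keeps the fewest decimal places: 599.30 → 2 decimal places, 897.87 → 2 decimal places, 257.4 → 1 decimal place; limit is 1.
Rounded to 1 decimal place: 1754.6 km.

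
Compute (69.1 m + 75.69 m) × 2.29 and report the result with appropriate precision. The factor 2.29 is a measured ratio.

69.1 m + 75.69 m = 144.79 m; the sum is limited to 1 decimal place (4 s.f.).
Carrying full precision, 144.79 × 2.29 = 331.5691 m; 2.29 has 3 s.f., so the result keeps min(4, 3) = 3 s.f.
Rounded to 3 significant figures: 332 m.

332 m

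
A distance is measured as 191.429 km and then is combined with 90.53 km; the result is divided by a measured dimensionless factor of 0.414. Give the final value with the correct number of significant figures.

681 km

191.429 km + 90.53 km = 281.959 km; the sum is limited to 2 decimal places (5 s.f.).
Carrying full precision, 281.959 ÷ 0.414 = 681.060386473… km; 0.414 has 3 s.f., so the result keeps min(5, 3) = 3 s.f.
Rounded to 3 significant figures: 681 km.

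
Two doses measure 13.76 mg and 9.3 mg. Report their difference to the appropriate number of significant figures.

4.5 mg

13.76 mg − 9.3 mg = 4.46 mg.
Addition/subtraction keeps the fewest decimal places: 13.76 → 2 decimal places, 9.3 → 1 decimal place; limit is 1.
Rounded to 1 decimal place: 4.5 mg.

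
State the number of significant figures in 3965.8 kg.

3965.8: every digit is nonzero and significant.

5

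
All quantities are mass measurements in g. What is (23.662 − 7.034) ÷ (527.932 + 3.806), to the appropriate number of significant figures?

23.662 − 7.034 = 16.628, limited to 3 d.p. → 5 s.f.; 527.932 + 3.806 = 531.738, limited to 3 d.p. → 6 s.f.
Carrying full precision, 16.628 ÷ 531.738 = 0.0312710394969…; keep min(5, 6) = 5 s.f.
Rounded to 5 significant figures: 0.031271.

0.031271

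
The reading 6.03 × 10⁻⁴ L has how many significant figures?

6.03 × 10⁻⁴: in scientific notation every digit of the coefficient is significant.

3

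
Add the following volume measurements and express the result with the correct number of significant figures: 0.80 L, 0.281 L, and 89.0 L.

0.80 L + 0.281 L + 89.0 L = 90.081 L.
Addition/subtraction keeps the fewest decimal places: 0.80 → 2 decimal places, 0.281 → 3 decimal places, 89.0 → 1 decimal place; limit is 1.
Rounded to 1 decimal place: 90.1 L.

90.1 L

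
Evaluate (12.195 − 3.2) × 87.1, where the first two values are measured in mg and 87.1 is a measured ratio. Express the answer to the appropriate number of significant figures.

7.8 × 10² mg

12.195 mg − 3.2 mg = 8.995 mg; the difference is limited to 1 decimal place (2 s.f.).
Carrying full precision, 8.995 × 87.1 = 783.4645 mg; 87.1 has 3 s.f., so the result keeps min(2, 3) = 2 s.f.
Rounded to 2 significant figures: 7.8 × 10² mg.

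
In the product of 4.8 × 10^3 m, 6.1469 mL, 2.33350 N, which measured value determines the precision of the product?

4.8 × 10^3 m → 2 s.f.; 6.1469 mL → 5 s.f.; 2.33350 N → 6 s.f.
The fewest is 2 significant figures, from 4.8 × 10^3 m.

4.8 × 10^3 m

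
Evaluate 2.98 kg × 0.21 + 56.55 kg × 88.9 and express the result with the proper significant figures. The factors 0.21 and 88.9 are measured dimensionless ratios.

2.98 × 0.21 = 0.6258 → 6.3 × 10⁻¹ kg (2 s.f., last digit at the 10^-2 place).
56.55 × 88.9 = 5027.295 → 5.03 × 10³ kg (3 s.f., last digit at the 10^1 place).
Sum: 5027.9208 kg; keep the coarser place, 10^1.
Result: 5.03 × 10³ kg.

5.03 × 10³ kg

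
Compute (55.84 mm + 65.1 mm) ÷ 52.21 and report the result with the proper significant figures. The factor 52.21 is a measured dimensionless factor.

2.316 mm

55.84 mm + 65.1 mm = 120.94 mm; the sum is limited to 1 decimal place (4 s.f.).
Carrying full precision, 120.94 ÷ 52.21 = 2.31641447998… mm; 52.21 has 4 s.f., so the result keeps min(4, 4) = 4 s.f.
Rounded to 4 significant figures: 2.316 mm.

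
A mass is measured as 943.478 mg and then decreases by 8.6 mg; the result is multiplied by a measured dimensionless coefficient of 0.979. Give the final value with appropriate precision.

943.478 mg − 8.6 mg = 934.878 mg; the difference is limited to 1 decimal place (4 s.f.).
Carrying full precision, 934.878 × 0.979 = 915.245562 mg; 0.979 has 3 s.f., so the result keeps min(4, 3) = 3 s.f.
Rounded to 3 significant figures: 915 mg.

915 mg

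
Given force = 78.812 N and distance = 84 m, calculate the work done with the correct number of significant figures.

work done = 78.812 N × 84 m = 6620.208 J.
78.812 has 5 significant figures; 84 has 2.
Division/multiplication keeps the fewest: 2 significant figures.
Rounded: 6.6 × 10^3 J.

6.6 × 10^3 J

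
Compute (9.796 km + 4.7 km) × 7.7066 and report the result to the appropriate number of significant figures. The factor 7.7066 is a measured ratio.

112 km

9.796 km + 4.7 km = 14.496 km; the sum is limited to 1 decimal place (3 s.f.).
Carrying full precision, 14.496 × 7.7066 = 111.7148736 km; 7.7066 has 5 s.f., so the result keeps min(3, 5) = 3 s.f.
Rounded to 3 significant figures: 112 km.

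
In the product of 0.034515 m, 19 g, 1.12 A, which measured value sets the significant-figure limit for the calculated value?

19 g

0.034515 m → 5 s.f.; 19 g → 2 s.f.; 1.12 A → 3 s.f.
The fewest is 2 significant figures, from 19 g.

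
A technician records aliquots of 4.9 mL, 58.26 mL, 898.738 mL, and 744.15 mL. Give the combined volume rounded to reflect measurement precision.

4.9 mL + 58.26 mL + 898.738 mL + 744.15 mL = 1706.048 mL.
Addition/subtraction keeps the fewest decimal places: 4.9 → 1 decimal place, 58.26 → 2 decimal places, 898.738 → 3 decimal places, 744.15 → 2 decimal places; limit is 1.
Rounded to 1 decimal place: 1706.0 mL.

1706.0 mL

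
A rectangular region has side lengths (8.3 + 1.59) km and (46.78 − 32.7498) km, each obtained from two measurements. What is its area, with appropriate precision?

1.4 × 10^2 km²

8.3 + 1.59 = 9.89, limited to 1 d.p. → 2 s.f.; 46.78 − 32.7498 = 14.0302, limited to 2 d.p. → 4 s.f.
Carrying full precision, 9.89 × 14.0302 = 138.758678; keep min(2, 4) = 2 s.f.
Rounded to 2 significant figures: 1.4 × 10^2 km².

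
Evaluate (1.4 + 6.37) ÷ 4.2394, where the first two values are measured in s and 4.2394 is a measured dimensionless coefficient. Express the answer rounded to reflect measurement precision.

1.8 s

1.4 s + 6.37 s = 7.77 s; the sum is limited to 1 decimal place (2 s.f.).
Carrying full precision, 7.77 ÷ 4.2394 = 1.83280652923… s; 4.2394 has 5 s.f., so the result keeps min(2, 5) = 2 s.f.
Rounded to 2 significant figures: 1.8 s.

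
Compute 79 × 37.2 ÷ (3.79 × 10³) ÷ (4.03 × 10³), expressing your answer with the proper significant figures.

1.9 × 10⁻⁴

79 × 37.2 ÷ (3.79 × 10³) ÷ (4.03 × 10³) = 0.00019240917394…
Multiplication/division keeps the fewest significant figures: 79 → 2 s.f., 37.2 → 3 s.f., 3.79 × 10³ → 3 s.f., 4.03 × 10³ → 3 s.f.; limit is 2.
Rounded to 2 significant figures: 1.9 × 10⁻⁴.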